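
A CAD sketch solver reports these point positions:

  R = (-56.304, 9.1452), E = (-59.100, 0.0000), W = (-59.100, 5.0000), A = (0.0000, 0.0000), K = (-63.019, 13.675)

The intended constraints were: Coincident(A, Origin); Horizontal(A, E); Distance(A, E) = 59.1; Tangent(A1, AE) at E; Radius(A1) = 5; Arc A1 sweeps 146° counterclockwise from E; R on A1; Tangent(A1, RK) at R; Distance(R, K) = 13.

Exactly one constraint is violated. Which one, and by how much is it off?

Distance(R, K) = 13 — off by 4.90.

A = (0.00, 0.00) ✓; A.y = 0.00, E.y = 0.00 ✓; |AE| = 59.10 ✓; ∠(WE, EA) = 90.00° ✓; |WE| = 5.000 ✓; bearing(W→R) − bearing(W→E) = 146.0° ✓; |WR| = 5.000 ✓; ∠(WR, RK) = 90.00° ✓; |RK| = 8.100 ✗.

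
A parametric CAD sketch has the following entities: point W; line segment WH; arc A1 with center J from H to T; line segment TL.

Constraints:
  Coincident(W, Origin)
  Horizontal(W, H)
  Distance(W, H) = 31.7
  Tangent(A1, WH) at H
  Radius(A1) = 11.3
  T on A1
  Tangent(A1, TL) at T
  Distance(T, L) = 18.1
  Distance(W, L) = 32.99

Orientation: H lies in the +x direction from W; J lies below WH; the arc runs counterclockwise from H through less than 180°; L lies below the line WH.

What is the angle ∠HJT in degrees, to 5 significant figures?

82.003°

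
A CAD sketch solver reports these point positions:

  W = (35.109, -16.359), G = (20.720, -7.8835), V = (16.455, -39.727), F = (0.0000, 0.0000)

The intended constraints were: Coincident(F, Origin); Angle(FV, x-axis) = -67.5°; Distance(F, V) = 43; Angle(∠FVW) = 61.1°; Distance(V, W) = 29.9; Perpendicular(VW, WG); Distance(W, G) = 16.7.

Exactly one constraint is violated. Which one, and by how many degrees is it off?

Perpendicular(VW, WG) — off by 8.10°.

F = (0.00, 0.00) ✓; FV at -67.50° ✓; |FV| = 43.00 ✓; ∠FVW = 61.10° ✓; |VW| = 29.90 ✓; ∠(VW, WG) = 98.10° ✗; |WG| = 16.70 ✓.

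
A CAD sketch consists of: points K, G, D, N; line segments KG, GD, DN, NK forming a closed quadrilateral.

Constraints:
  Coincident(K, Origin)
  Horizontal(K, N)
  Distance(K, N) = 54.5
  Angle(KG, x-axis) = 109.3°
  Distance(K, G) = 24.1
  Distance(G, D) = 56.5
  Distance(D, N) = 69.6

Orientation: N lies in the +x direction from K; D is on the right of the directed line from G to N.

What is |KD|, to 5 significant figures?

34.330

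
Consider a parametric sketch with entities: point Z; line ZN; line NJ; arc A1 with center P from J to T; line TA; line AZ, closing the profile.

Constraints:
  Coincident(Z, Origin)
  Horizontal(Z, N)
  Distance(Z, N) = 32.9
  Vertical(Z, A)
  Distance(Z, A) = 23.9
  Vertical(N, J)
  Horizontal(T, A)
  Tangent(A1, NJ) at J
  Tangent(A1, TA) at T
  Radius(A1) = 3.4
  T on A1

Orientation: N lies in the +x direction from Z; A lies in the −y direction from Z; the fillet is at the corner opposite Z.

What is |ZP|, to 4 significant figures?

35.92

Z is at the origin; Z and N share the same y with |ZN| = 32.9 and N on the +x side, so N = (32.90, 0.000). ZA is vertical with |ZA| = 23.9 and A on the −y side, so A = (0.000, -23.90). The virtual corner opposite Z is at (32.90, -23.90). The tangent condition forces PJ to be normal to NJ and since A1 is tangent to TA there, PT ⟂ TA, with radius 3.4, so the center P sits 3.4 in from both sides at P = (29.50, -20.50). Then |ZP| = |P − Z| = 35.92.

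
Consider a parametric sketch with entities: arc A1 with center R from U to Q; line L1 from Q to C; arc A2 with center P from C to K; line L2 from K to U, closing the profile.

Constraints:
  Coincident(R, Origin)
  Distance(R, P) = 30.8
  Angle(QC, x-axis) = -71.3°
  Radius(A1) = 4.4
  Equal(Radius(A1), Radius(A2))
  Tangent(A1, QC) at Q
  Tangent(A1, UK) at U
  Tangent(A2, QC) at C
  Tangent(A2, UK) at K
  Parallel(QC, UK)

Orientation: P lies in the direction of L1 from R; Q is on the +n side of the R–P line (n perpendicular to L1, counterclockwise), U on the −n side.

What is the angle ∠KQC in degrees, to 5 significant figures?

15.945°

The slot axis is L1's direction at -71.3°, so u = (cos -71.3°, sin -71.3°) = (0.32061, -0.94721) and n = (−sin -71.3°, cos -71.3°) = (0.94721, 0.32061). R is at the origin and P lies 30.8 along u from R, so P = 30.8·u = (9.8749, -29.174). Tangency of A1 to both parallel lines with radius 4.4 puts Q and U at R ± 4.4·n: Q = (4.1677, 1.4107), U = (-4.1677, -1.4107). Equal radii place C and K the same way about P: C = P + 4.4·n = (14.043, -27.763), K = P − 4.4·n = (5.7072, -30.585). Then cos ∠KQC = QK·QC / (|QK||QC|), giving 15.945°.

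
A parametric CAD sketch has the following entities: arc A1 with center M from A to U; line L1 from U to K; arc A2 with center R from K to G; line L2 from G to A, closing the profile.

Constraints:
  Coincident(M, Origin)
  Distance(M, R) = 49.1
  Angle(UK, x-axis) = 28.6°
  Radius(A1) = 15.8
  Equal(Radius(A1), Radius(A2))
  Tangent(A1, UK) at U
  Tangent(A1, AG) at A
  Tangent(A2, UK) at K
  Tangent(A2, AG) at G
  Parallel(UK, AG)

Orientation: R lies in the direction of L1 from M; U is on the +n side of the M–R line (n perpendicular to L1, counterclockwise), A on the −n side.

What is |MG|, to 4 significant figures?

51.58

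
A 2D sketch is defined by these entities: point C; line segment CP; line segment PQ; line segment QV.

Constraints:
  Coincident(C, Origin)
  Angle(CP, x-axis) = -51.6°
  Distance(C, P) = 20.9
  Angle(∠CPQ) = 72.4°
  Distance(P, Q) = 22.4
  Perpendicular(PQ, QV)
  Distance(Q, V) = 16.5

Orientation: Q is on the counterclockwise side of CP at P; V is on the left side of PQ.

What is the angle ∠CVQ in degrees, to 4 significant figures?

102.0°

C is at the origin; CP runs at -51.6° with length 20.9, so P = 20.9·(cos -51.6°, sin -51.6°) = (12.98, -16.38). ∠CPQ = 72.4°, so PQ runs at -51.6° + (180° − 72.4°) = 56.00° from the x-axis; with |PQ| = 22.4, Q = P + 22.4·(cos 56.00°, sin 56.00°) = (25.51, 2.191). The perpendicularity gives QV at right angles to PQ; with |QV| = 16.5 on the left of PQ, V = Q + 16.5·(-0.8290, 0.5592) = (11.83, 11.42). Then cos ∠CVQ = VC·VQ / (|VC||VQ|), giving 102.0°.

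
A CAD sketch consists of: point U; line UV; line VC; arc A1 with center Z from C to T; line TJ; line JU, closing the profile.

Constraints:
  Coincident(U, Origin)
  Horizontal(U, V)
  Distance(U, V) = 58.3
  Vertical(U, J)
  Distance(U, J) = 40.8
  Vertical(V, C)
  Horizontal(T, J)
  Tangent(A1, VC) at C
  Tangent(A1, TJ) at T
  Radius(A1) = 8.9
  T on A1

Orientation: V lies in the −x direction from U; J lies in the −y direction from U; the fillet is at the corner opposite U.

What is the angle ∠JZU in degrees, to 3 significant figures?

43.1°

UJ is vertical with |UJ| = 40.8 and J on the −y side, so J = (0.00, -40.8). The virtual corner opposite U is at (-58.3, -40.8). The tangent condition forces ZC to be normal to VC and tangency of A1 to TJ means the radius ZT is perpendicular to TJ, with radius 8.9, so the center Z sits 8.9 in from both sides at Z = (-49.4, -31.9). Then cos ∠JZU = ZJ·ZU / (|ZJ||ZU|), giving 43.1°.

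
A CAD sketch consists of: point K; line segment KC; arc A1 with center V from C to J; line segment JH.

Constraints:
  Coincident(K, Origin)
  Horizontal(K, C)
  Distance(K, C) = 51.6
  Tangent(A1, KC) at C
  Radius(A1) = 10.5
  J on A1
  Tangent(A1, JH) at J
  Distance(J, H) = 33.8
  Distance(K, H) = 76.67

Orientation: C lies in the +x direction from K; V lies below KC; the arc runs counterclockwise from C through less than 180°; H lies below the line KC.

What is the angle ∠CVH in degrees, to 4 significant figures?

161.7°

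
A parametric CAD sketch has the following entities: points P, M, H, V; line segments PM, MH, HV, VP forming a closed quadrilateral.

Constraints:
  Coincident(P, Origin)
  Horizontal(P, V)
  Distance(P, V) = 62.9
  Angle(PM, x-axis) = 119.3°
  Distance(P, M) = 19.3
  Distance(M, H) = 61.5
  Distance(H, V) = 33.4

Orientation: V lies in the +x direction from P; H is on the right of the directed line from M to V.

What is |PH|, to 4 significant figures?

44.06

Checks: P.y = 0.00, V.y = 0.00 ✓; |MH| = 61.50 ✓; |HV| = 33.40 ✓.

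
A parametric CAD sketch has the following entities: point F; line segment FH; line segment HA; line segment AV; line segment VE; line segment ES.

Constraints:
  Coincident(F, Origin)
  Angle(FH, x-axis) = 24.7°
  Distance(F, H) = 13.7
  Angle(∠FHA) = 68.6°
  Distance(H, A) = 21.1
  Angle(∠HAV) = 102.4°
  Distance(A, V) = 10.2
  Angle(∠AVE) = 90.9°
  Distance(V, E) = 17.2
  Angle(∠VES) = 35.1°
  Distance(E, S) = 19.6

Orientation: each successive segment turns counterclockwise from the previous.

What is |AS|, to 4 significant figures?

1.704

F is at the origin; FH runs at 24.7° with length 13.7, so H = (12.45, 5.725). ∠FHA = 68.6° gives HA at 136.1° from the x-axis; with |HA| = 21.1, A = (-2.757, 20.36). ∠HAV = 102.4° gives AV at -146.3° from the x-axis; with |AV| = 10.2, V = (-11.24, 14.70). ∠AVE = 90.9° gives VE at -57.20° from the x-axis; with |VE| = 17.2, E = (-1.926, 0.2384). ∠VES = 35.1° gives ES at 87.70° from the x-axis; with |ES| = 19.6, S = (-1.139, 19.82). Then |AS| = |S − A| = 1.704.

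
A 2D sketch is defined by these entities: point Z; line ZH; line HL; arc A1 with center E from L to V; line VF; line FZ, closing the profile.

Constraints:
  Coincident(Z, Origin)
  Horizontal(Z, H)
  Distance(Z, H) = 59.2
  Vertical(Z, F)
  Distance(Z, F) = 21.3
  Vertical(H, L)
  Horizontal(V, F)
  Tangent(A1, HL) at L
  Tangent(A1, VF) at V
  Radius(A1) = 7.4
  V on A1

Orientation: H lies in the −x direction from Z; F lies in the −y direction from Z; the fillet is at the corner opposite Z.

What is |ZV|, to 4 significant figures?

56.01

The virtual corner opposite Z is at (-59.20, -21.30). The tangent condition forces EL to be normal to HL and tangency of A1 to VF means the radius EV is perpendicular to VF, with radius 7.4, so the center E sits 7.4 in from both sides at E = (-51.80, -13.90). That places the tangent points at L = (-59.20, -13.90) on HL and V = (-51.80, -21.30) on VF. Then |ZV| = |V − Z| = 56.01.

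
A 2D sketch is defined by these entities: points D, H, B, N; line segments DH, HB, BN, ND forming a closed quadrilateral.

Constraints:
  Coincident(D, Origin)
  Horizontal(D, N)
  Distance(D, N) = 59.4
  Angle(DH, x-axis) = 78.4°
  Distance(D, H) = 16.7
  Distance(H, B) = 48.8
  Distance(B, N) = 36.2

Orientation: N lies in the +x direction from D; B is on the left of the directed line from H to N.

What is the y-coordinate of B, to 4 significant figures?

34.56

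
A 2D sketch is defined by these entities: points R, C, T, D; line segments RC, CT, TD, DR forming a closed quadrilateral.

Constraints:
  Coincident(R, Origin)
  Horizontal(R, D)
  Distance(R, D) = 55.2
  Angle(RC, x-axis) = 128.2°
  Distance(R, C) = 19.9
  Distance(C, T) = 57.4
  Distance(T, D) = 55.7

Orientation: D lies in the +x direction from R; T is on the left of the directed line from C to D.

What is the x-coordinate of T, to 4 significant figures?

32.88

R is at the origin; R and D share the same y with |RD| = 55.2 and D in +x, so D = (55.2, 0). RC runs at 128.2° with |RC| = 19.9, so C = (-12.31, 15.64). T is determined by |CT| = 57.4 and |TD| = 55.7 together: it lies at the intersection of circle(C, 57.4) and circle(D, 55.7). With |CD| = 69.29, the foot of the radical line on CD is 36.03 from C and the perpendicular offset is √(57.4² − 36.03²) = 44.68. Taking the left-of-CD solution: T = (32.88, 51.03).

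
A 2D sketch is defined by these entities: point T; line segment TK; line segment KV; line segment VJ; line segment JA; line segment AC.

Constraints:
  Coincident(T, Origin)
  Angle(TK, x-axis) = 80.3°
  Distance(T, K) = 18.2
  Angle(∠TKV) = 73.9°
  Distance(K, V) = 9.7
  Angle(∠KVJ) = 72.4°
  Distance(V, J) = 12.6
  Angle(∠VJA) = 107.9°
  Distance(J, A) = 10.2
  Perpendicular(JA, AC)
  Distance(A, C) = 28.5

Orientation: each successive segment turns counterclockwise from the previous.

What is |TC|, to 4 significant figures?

35.23

T is at the origin; TK runs at 80.3° with length 18.2, so K = (3.067, 17.94). ∠TKV = 73.9° gives KV at -173.6° from the x-axis; with |KV| = 9.7, V = (-6.573, 16.86). ∠KVJ = 72.4° gives VJ at -66.00° from the x-axis; with |VJ| = 12.6, J = (-1.448, 5.348). ∠VJA = 107.9° gives JA at 6.100° from the x-axis; with |JA| = 10.2, A = (8.694, 6.432). JA ⟂ AC, so AC runs at 96.10°; with |AC| = 28.5, C = (5.666, 34.77). Then |TC| = |C − T| = 35.23.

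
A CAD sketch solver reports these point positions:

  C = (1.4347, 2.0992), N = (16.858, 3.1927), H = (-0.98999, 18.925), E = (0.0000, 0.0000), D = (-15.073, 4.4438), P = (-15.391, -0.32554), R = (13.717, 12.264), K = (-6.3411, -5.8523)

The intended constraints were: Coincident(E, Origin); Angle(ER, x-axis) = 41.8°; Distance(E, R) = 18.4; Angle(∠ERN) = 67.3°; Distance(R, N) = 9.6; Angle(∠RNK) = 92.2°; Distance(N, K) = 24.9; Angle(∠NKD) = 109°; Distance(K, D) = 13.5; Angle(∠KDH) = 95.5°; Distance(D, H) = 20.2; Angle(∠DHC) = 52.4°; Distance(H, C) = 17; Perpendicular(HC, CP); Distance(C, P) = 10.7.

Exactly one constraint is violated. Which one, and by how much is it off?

Distance(C, P) = 10.7 — off by 6.30.

E = (0.00, 0.00) ✓; ER at 41.80° ✓; |ER| = 18.40 ✓; ∠ERN = 67.30° ✓; |RN| = 9.600 ✓; ∠RNK = 92.20° ✓; |NK| = 24.90 ✓; ∠NKD = 109.0° ✓; |KD| = 13.50 ✓; ∠KDH = 95.50° ✓; |DH| = 20.20 ✓; ∠DHC = 52.40° ✓; |HC| = 17.00 ✓; ∠(HC, CP) = 90.00° ✓; |CP| = 17.00 ✗.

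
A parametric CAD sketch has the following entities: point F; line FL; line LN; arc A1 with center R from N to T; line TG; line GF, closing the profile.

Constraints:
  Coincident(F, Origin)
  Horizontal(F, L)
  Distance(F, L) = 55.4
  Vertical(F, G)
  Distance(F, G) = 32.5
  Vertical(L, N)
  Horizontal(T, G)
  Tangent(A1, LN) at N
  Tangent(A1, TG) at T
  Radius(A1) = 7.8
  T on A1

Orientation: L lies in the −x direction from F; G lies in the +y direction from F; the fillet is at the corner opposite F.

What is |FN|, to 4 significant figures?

60.66

F is at the origin; F and L share the same y with |FL| = 55.4 and L on the −x side, so L = (-55.40, 0.000). FG is vertical with |FG| = 32.5 and G on the +y side, so G = (0.000, 32.50). The virtual corner opposite F is at (-55.40, 32.50). Since A1 is tangent to LN there, RN ⟂ LN and since A1 is tangent to TG there, RT ⟂ TG, with radius 7.8, so the center R sits 7.8 in from both sides at R = (-47.60, 24.70). That places the tangent points at N = (-55.40, 24.70) on LN and T = (-47.60, 32.50) on TG. Then |FN| = |N − F| = 60.66.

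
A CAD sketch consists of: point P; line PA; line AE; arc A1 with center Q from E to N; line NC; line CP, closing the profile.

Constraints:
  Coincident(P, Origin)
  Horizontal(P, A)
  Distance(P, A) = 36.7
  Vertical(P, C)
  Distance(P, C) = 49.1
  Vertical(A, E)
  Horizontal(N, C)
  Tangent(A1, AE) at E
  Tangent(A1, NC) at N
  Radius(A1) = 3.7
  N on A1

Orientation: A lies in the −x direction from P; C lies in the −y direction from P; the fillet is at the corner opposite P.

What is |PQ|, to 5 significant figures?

56.126

P is at the origin; P and A share the same y with |PA| = 36.7 and A on the −x side, so A = (-36.700, 0.0000). PC is vertical with |PC| = 49.1 and C on the −y side, so C = (0.0000, -49.100). The virtual corner opposite P is at (-36.700, -49.100). The tangent condition forces QE to be normal to AE and tangency of A1 to NC means the radius QN is perpendicular to NC, with radius 3.7, so the center Q sits 3.7 in from both sides at Q = (-33.000, -45.400). Then |PQ| = |Q − P| = 56.126.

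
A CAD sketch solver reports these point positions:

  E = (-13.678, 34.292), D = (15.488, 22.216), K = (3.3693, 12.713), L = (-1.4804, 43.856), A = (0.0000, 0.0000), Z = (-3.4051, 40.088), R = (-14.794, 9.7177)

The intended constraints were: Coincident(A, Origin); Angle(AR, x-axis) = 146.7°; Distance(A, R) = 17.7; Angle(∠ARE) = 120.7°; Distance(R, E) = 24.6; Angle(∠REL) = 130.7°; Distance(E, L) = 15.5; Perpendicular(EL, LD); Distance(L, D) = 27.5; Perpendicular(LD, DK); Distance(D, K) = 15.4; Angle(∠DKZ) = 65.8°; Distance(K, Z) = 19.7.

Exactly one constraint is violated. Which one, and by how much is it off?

Distance(K, Z) = 19.7 — off by 8.50.

A = (0.00, 0.00) ✓; AR at 146.7° ✓; |AR| = 17.70 ✓; ∠ARE = 120.7° ✓; |RE| = 24.60 ✓; ∠REL = 130.7° ✓; |EL| = 15.50 ✓; ∠(EL, LD) = 90.00° ✓; |LD| = 27.50 ✓; ∠(LD, DK) = 90.00° ✓; |DK| = 15.40 ✓; ∠DKZ = 65.80° ✓; |KZ| = 28.20 ✗.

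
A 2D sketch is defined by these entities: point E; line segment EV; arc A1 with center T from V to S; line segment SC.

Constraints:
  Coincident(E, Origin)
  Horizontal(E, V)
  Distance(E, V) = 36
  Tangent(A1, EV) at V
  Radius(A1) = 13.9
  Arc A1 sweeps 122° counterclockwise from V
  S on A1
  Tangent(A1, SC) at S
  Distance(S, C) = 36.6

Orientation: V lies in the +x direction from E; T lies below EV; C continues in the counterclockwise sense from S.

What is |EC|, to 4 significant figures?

68.10

On A1, V sits at bearing 90° from T; a 122° counterclockwise sweep puts S at bearing 212°, so S = T + 13.9·(cos 212°, sin 212°) = (24.21, -21.27). The tangent condition forces TS to be normal to SC, so SC runs along (−sin 212°, cos 212°); with |SC| = 36.6, C = (43.61, -52.30). Then |EC| = |C − E| = 68.10.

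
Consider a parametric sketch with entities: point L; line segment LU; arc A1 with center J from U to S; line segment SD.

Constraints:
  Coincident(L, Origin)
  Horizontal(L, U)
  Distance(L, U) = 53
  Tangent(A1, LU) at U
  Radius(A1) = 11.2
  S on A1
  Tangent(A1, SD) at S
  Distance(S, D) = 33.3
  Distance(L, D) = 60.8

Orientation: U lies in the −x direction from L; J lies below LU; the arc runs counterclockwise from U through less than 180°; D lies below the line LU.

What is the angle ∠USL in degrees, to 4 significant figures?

47.57°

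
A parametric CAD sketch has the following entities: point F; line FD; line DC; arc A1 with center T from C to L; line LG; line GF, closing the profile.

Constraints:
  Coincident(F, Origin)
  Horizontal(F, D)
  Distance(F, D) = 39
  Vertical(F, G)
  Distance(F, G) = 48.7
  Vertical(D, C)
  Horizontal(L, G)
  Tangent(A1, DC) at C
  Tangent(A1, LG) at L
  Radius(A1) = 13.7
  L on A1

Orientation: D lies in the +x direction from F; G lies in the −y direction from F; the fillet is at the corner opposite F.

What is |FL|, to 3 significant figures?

54.9

The virtual corner opposite F is at (39.0, -48.7). Since A1 is tangent to DC there, TC ⟂ DC and A1 meets LG tangentially, so TL is at right angles to LG, with radius 13.7, so the center T sits 13.7 in from both sides at T = (25.3, -35.0). That places the tangent points at C = (39.0, -35.0) on DC and L = (25.3, -48.7) on LG. Then |FL| = |L − F| = 54.9.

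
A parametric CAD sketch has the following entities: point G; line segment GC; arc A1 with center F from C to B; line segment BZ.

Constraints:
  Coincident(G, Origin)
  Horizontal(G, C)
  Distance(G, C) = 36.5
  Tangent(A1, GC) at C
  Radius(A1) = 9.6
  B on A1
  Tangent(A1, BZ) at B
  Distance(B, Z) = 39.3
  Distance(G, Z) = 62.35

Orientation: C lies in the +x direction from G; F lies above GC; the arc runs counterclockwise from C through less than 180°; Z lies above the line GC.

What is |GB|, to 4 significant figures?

47.34

Checks: |FB| = 9.600 ✓; ∠(FB, BZ) = 90.00° ✓; |BZ| = 39.30 ✓; |GZ| = 62.35 ✓.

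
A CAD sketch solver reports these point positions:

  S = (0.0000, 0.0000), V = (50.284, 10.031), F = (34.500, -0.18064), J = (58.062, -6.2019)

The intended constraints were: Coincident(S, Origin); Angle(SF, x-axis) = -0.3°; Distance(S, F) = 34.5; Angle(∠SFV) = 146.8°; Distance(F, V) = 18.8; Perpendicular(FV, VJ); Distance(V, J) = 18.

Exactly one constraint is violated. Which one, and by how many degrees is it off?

Perpendicular(FV, VJ) — off by 7.30°.

S = (0.00, 0.00) ✓; SF at -0.3000° ✓; |SF| = 34.50 ✓; ∠SFV = 146.8° ✓; |FV| = 18.80 ✓; ∠(FV, VJ) = 97.30° ✗; |VJ| = 18.00 ✓.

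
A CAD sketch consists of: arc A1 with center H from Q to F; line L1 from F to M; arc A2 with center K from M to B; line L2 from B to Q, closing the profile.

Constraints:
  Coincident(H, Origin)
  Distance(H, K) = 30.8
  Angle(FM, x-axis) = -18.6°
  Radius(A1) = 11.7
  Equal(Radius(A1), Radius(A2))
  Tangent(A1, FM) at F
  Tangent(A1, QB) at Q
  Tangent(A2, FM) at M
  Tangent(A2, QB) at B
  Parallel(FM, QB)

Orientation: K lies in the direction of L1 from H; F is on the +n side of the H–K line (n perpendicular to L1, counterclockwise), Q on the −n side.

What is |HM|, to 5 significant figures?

32.947

Tangency of A1 to both parallel lines with radius 11.7 puts F and Q at H ± 11.7·n: F = (3.7318, 11.089), Q = (-3.7318, -11.089). Equal radii place M and B the same way about K: M = K + 11.7·n = (32.923, 1.2649), B = K − 11.7·n = (25.459, -20.913). Then |HM| = |M − H| = 32.947.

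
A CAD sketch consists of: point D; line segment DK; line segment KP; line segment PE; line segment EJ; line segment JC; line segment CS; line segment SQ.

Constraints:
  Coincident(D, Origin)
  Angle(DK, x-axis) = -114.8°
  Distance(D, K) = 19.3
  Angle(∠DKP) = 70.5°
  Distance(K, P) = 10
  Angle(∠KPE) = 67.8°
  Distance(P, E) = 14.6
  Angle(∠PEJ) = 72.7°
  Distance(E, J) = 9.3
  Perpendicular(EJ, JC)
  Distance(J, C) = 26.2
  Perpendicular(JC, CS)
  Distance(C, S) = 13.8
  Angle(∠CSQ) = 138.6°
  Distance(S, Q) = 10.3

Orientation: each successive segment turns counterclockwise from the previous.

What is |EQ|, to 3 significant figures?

22.9

JC is perpendicular to CS, so CS runs at 34.2°; with |CS| = 13.8, S = (16.1, -23.6). ∠CSQ = 138.6° gives SQ at 75.6° from the x-axis; with |SQ| = 10.3, Q = (18.6, -13.6). Then |EQ| = |Q − E| = 22.9.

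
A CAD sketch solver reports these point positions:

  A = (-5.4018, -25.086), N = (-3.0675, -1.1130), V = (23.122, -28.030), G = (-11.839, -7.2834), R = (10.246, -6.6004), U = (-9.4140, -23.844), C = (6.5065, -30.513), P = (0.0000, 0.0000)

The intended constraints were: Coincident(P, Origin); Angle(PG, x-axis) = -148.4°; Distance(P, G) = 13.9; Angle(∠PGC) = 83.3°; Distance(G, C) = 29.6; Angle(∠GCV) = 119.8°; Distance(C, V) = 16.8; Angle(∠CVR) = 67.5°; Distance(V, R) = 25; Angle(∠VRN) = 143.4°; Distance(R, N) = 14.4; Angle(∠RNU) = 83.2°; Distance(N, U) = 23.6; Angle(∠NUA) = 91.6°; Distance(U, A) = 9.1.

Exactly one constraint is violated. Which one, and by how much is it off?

Distance(U, A) = 9.1 — off by 4.90.

P = (0.00, 0.00) ✓; PG at -148.4° ✓; |PG| = 13.90 ✓; ∠PGC = 83.30° ✓; |GC| = 29.60 ✓; ∠GCV = 119.8° ✓; |CV| = 16.80 ✓; ∠CVR = 67.50° ✓; |VR| = 25.00 ✓; ∠VRN = 143.4° ✓; |RN| = 14.40 ✓; ∠RNU = 83.20° ✓; |NU| = 23.60 ✓; ∠NUA = 91.60° ✓; |UA| = 4.200 ✗.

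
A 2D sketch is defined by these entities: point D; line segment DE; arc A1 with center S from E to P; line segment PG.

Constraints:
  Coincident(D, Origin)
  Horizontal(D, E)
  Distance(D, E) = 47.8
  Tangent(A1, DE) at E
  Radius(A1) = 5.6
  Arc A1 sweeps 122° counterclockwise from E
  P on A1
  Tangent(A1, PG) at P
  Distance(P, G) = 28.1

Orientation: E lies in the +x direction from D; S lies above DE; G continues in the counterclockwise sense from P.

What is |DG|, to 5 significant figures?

49.677

D is at the origin; DE is horizontal with |DE| = 47.8 and E on the +x side, so E = (47.800, 0.0000). The tangent condition forces SE to be normal to DE, so S = E + (0, 5.6) = (47.800, 5.6000). On A1, E sits at bearing -90° from S; a 122° counterclockwise sweep puts P at bearing 32°, so P = S + 5.6·(cos 32°, sin 32°) = (52.549, 8.5675). A1 meets PG tangentially, so SP is at right angles to PG, so PG runs along (−sin 32°, cos 32°); with |PG| = 28.1, G = (37.658, 32.398). Then |DG| = |G − D| = 49.677.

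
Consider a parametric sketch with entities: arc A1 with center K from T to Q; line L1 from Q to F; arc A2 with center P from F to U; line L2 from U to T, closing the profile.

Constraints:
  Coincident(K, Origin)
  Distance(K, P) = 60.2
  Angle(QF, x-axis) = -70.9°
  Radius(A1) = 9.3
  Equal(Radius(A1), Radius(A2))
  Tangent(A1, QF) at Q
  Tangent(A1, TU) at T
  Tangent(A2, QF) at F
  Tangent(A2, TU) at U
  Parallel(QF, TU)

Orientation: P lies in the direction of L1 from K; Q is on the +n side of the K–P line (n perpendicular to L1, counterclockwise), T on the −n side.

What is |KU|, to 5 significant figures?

60.914

The slot axis is L1's direction at -70.9°, so u = (cos -70.9°, sin -70.9°) = (0.32722, -0.94495) and n = (−sin -70.9°, cos -70.9°) = (0.94495, 0.32722). K is at the origin and P lies 60.2 along u from K, so P = 60.2·u = (19.699, -56.886). Tangency of A1 to both parallel lines with radius 9.3 puts Q and T at K ± 9.3·n: Q = (8.7880, 3.0431), T = (-8.7880, -3.0431). Equal radii place F and U the same way about P: F = P + 9.3·n = (28.487, -53.843), U = P − 9.3·n = (10.910, -59.929). Then |KU| = |U − K| = 60.914.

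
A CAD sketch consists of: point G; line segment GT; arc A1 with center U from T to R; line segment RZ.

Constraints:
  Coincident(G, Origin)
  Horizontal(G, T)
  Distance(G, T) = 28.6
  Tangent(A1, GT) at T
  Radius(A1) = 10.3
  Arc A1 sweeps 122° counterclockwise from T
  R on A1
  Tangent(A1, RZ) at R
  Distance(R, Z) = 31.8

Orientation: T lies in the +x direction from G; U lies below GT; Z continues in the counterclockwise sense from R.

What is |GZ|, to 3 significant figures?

56.3

G is at the origin; G and T share the same y with |GT| = 28.6 and T on the +x side, so T = (28.6, 0.00). A1 meets GT tangentially, so UT is at right angles to GT, so U = T + (0, -10.3) = (28.6, -10.3). On A1, T sits at bearing 90° from U; a 122° counterclockwise sweep puts R at bearing 212°, so R = U + 10.3·(cos 212°, sin 212°) = (19.9, -15.8). Tangency of A1 to RZ means the radius UR is perpendicular to RZ, so RZ runs along (−sin 212°, cos 212°); with |RZ| = 31.8, Z = (36.7, -42.7). Then |GZ| = |Z − G| = 56.3.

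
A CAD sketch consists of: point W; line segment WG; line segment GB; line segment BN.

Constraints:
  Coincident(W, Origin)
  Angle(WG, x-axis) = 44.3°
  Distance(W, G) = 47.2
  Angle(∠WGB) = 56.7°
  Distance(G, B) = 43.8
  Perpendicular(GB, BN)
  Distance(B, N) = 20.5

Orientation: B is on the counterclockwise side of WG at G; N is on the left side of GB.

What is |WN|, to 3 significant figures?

26.1

∠WGB = 56.7°, so GB runs at 44.3° + (180° − 56.7°) = 168° from the x-axis; with |GB| = 43.8, B = G + 43.8·(cos 168°, sin 168°) = (-9.00, 42.4). GB ⟂ BN; with |BN| = 20.5 on the left of GB, N = B + 20.5·(-0.215, -0.977) = (-13.4, 22.3). Then |WN| = |N − W| = 26.1.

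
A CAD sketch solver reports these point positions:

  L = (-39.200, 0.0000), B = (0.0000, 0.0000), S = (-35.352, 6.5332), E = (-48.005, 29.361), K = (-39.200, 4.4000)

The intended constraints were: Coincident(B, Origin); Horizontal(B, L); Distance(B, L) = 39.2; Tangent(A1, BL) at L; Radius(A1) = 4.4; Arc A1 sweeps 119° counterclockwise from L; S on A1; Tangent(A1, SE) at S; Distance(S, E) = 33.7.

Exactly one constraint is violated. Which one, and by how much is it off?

Distance(S, E) = 33.7 — off by 7.60.

B = (0.00, 0.00) ✓; B.y = 0.00, L.y = 0.00 ✓; |BL| = 39.20 ✓; ∠(KL, LB) = 90.00° ✓; |KL| = 4.400 ✓; bearing(K→S) − bearing(K→L) = 119.0° ✓; |KS| = 4.400 ✓; ∠(KS, SE) = 90.00° ✓; |SE| = 26.10 ✗.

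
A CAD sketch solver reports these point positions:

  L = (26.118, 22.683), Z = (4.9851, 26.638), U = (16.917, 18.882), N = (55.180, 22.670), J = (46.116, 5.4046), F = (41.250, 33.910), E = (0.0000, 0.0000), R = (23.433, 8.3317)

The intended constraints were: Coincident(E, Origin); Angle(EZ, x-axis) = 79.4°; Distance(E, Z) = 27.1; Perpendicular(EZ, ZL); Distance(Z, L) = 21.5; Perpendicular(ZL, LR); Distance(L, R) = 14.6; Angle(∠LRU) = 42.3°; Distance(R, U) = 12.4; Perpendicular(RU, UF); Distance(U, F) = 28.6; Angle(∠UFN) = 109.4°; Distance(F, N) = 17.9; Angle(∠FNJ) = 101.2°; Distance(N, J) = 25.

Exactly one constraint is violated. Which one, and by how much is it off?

Distance(N, J) = 25 — off by 5.50.

E = (0.00, 0.00) ✓; EZ at 79.40° ✓; |EZ| = 27.10 ✓; ∠(EZ, ZL) = 90.00° ✓; |ZL| = 21.50 ✓; ∠(ZL, LR) = 90.00° ✓; |LR| = 14.60 ✓; ∠LRU = 42.30° ✓; |RU| = 12.40 ✓; ∠(RU, UF) = 90.00° ✓; |UF| = 28.60 ✓; ∠UFN = 109.4° ✓; |FN| = 17.90 ✓; ∠FNJ = 101.2° ✓; |NJ| = 19.50 ✗.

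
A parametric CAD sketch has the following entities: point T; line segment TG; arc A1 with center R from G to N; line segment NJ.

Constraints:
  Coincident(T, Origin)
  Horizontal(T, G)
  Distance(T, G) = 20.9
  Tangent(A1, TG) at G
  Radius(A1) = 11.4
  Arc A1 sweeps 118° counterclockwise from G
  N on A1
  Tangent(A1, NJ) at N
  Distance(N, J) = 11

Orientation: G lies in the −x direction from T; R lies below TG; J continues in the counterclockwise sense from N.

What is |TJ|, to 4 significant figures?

36.96

T is at the origin; T and G share the same y with |TG| = 20.9 and G on the −x side, so G = (-20.90, 0.000). Since A1 is tangent to TG there, RG ⟂ TG, so R = G + (0, -11.4) = (-20.90, -11.40). On A1, G sits at bearing 90° from R; a 118° counterclockwise sweep puts N at bearing 208°, so N = R + 11.4·(cos 208°, sin 208°) = (-30.97, -16.75). Tangency of A1 to NJ means the radius RN is perpendicular to NJ, so NJ runs along (−sin 208°, cos 208°); with |NJ| = 11.0, J = (-25.80, -26.46). Then |TJ| = |J − T| = 36.96.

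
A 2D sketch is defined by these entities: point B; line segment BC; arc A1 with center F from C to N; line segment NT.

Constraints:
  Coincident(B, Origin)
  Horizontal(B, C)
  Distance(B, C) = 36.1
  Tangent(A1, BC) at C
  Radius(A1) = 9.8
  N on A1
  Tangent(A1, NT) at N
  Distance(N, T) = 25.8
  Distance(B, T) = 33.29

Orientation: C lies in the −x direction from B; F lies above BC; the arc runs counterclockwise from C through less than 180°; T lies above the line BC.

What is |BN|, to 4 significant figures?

27.80

Checks: ∠(FC, CB) = 90.00° ✓; |FN| = 9.800 ✓; ∠(FN, NT) = 90.00° ✓; |NT| = 25.80 ✓; |BT| = 33.29 ✓.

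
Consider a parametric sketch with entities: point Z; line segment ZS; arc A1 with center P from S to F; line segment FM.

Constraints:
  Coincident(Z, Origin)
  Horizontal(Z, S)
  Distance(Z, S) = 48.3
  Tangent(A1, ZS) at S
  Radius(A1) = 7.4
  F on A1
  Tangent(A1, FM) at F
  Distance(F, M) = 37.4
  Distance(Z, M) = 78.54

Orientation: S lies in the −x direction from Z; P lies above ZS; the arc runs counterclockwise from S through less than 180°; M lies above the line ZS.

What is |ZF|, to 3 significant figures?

44.5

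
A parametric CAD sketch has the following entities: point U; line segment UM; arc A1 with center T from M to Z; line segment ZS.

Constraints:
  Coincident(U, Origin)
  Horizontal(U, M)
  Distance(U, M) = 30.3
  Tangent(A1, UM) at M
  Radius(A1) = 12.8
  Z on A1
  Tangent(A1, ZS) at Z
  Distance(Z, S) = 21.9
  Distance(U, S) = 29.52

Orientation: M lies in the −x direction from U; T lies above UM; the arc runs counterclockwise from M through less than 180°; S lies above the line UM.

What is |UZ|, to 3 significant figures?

20.1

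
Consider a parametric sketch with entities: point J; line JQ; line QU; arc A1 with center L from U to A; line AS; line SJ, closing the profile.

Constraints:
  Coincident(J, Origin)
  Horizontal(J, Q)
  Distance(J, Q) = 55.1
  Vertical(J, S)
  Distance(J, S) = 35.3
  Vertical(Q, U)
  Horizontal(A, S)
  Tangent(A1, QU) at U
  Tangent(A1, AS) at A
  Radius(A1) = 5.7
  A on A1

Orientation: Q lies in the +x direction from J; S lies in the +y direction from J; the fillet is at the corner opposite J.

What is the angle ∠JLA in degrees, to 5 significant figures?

120.93°

J is at the origin; JQ is horizontal with |JQ| = 55.1 and Q on the +x side, so Q = (55.100, 0.0000). JS is vertical with |JS| = 35.3 and S on the +y side, so S = (0.0000, 35.300). The virtual corner opposite J is at (55.100, 35.300). Since A1 is tangent to QU there, LU ⟂ QU and the tangent condition forces LA to be normal to AS, with radius 5.7, so the center L sits 5.7 in from both sides at L = (49.400, 29.600). That places the tangent points at U = (55.100, 29.600) on QU and A = (49.400, 35.300) on AS. Then cos ∠JLA = LJ·LA / (|LJ||LA|), giving 120.93°.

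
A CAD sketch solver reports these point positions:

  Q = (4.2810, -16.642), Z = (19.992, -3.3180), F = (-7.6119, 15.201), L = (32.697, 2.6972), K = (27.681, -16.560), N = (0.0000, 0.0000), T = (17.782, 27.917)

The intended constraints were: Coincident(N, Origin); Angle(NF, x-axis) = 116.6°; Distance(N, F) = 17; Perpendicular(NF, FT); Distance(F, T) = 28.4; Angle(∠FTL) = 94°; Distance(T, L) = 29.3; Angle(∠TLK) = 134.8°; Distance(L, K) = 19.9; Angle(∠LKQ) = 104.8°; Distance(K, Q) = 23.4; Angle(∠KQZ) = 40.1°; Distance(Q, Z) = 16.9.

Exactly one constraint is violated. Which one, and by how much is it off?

Distance(Q, Z) = 16.9 — off by 3.70.

N = (0.00, 0.00) ✓; NF at 116.6° ✓; |NF| = 17.00 ✓; ∠(NF, FT) = 90.00° ✓; |FT| = 28.40 ✓; ∠FTL = 94.00° ✓; |TL| = 29.30 ✓; ∠TLK = 134.8° ✓; |LK| = 19.90 ✓; ∠LKQ = 104.8° ✓; |KQ| = 23.40 ✓; ∠KQZ = 40.10° ✓; |QZ| = 20.60 ✗.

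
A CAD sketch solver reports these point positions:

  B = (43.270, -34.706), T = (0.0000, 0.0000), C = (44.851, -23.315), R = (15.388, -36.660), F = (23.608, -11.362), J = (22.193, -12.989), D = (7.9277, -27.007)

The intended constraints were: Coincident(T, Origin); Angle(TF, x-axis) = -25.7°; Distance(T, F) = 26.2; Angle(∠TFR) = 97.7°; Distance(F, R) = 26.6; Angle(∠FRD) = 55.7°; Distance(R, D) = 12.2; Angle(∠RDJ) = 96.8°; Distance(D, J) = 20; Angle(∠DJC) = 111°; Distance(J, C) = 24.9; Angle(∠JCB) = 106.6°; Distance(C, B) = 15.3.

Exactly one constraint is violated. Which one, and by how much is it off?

Distance(C, B) = 15.3 — off by 3.80.

T = (0.00, 0.00) ✓; TF at -25.70° ✓; |TF| = 26.20 ✓; ∠TFR = 97.70° ✓; |FR| = 26.60 ✓; ∠FRD = 55.70° ✓; |RD| = 12.20 ✓; ∠RDJ = 96.80° ✓; |DJ| = 20.00 ✓; ∠DJC = 111.0° ✓; |JC| = 24.90 ✓; ∠JCB = 106.6° ✓; |CB| = 11.50 ✗.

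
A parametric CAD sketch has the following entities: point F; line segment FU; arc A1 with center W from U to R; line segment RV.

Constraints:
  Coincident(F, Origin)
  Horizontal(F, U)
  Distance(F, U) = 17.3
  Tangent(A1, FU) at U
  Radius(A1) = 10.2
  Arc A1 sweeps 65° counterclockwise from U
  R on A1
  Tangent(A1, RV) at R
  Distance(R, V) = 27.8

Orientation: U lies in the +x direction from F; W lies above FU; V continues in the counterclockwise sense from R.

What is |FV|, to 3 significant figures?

49.3

On A1, U sits at bearing -90° from W; a 65° counterclockwise sweep puts R at bearing -25°, so R = W + 10.2·(cos -25°, sin -25°) = (26.5, 5.89). Since A1 is tangent to RV there, WR ⟂ RV, so RV runs along (−sin -25°, cos -25°); with |RV| = 27.8, V = (38.3, 31.1). Then |FV| = |V − F| = 49.3.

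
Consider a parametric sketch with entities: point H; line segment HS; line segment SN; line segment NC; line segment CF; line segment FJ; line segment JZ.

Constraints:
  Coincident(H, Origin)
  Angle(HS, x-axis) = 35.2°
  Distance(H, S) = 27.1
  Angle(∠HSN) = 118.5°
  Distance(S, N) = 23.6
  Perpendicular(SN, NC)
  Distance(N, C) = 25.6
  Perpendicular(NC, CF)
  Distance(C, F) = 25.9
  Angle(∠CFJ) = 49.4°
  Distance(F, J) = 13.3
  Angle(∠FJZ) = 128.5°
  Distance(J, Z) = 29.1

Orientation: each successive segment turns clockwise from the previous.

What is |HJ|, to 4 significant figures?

21.00

The perpendicularity gives CF at right angles to NC, so CF runs at 153.7°; with |CF| = 25.9, F = (8.740, -6.310). ∠CFJ = 49.4° gives FJ at 23.10° from the x-axis; with |FJ| = 13.3, J = (20.97, -1.092). Then |HJ| = |J − H| = 21.00.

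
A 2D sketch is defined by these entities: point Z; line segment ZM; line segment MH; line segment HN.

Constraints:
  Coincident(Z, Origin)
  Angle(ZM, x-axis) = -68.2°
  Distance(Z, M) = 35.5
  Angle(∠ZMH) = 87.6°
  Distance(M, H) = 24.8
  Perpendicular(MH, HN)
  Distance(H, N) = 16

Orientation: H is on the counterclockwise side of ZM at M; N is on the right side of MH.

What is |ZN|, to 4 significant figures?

56.50

Z is at the origin; ZM runs at -68.2° with length 35.5, so M = 35.5·(cos -68.2°, sin -68.2°) = (13.18, -32.96). ∠ZMH = 87.6°, so MH runs at -68.2° + (180° − 87.6°) = 24.20° from the x-axis; with |MH| = 24.8, H = M + 24.8·(cos 24.20°, sin 24.20°) = (35.80, -22.80). The perpendicularity gives HN at right angles to MH; with |HN| = 16.0 on the right of MH, N = H + 16.0·(0.4099, -0.9121) = (42.36, -37.39). Then |ZN| = |N − Z| = 56.50.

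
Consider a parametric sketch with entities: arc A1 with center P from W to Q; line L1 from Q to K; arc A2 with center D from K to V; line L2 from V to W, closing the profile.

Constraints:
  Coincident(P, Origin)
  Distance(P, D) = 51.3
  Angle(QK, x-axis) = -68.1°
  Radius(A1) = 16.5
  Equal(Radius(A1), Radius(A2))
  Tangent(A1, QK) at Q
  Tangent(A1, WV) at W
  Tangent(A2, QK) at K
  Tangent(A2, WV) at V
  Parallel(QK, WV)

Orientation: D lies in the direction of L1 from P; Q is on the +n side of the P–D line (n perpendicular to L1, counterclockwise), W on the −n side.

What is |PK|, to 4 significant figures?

53.89

The slot axis is L1's direction at -68.1°, so u = (cos -68.1°, sin -68.1°) = (0.3730, -0.9278) and n = (−sin -68.1°, cos -68.1°) = (0.9278, 0.3730). P is at the origin and D lies 51.3 along u from P, so D = 51.3·u = (19.13, -47.60). Tangency of A1 to both parallel lines with radius 16.5 puts Q and W at P ± 16.5·n: Q = (15.31, 6.154), W = (-15.31, -6.154). Equal radii place K and V the same way about D: K = D + 16.5·n = (34.44, -41.44), V = D − 16.5·n = (3.825, -53.75). Then |PK| = |K − P| = 53.89.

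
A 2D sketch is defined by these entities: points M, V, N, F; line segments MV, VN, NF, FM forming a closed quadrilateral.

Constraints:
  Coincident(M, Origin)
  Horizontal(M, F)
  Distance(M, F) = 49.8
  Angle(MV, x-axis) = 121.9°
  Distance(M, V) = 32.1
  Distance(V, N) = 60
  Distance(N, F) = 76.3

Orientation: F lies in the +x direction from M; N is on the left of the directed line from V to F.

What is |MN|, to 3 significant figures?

75.3

Checks: |VN| = 60.00 ✓; |NF| = 76.30 ✓.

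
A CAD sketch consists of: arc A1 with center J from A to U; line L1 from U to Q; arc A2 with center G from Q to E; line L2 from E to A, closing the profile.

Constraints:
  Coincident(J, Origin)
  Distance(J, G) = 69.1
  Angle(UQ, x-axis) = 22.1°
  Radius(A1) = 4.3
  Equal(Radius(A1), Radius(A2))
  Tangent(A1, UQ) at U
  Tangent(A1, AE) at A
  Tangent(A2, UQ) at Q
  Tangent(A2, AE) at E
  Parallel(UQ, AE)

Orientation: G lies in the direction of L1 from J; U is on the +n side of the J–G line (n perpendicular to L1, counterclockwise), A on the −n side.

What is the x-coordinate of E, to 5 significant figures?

65.641

The slot axis is L1's direction at 22.1°, so u = (cos 22.1°, sin 22.1°) = (0.92653, 0.37622) and n = (−sin 22.1°, cos 22.1°) = (-0.37622, 0.92653). J is at the origin and G lies 69.1 along u from J, so G = 69.1·u = (64.023, 25.997). Tangency of A1 to both parallel lines with radius 4.3 puts U and A at J ± 4.3·n: U = (-1.6178, 3.9841), A = (1.6178, -3.9841). Equal radii place Q and E the same way about G: Q = G + 4.3·n = (62.405, 29.981), E = G − 4.3·n = (65.641, 22.013). So E.x = 65.641.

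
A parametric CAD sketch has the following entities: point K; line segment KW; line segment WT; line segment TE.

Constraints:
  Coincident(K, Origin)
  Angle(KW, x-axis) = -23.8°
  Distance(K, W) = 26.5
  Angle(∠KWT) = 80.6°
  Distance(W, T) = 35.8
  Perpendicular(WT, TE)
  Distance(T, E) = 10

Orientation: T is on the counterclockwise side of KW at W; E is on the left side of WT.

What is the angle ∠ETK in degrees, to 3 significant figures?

50.3°

K is at the origin; KW runs at -23.8° with length 26.5, so W = 26.5·(cos -23.8°, sin -23.8°) = (24.2, -10.7). ∠KWT = 80.6°, so WT runs at -23.8° + (180° − 80.6°) = 75.6° from the x-axis; with |WT| = 35.8, T = W + 35.8·(cos 75.6°, sin 75.6°) = (33.1, 24.0). The perpendicularity gives TE at right angles to WT; with |TE| = 10.0 on the left of WT, E = T + 10.0·(-0.969, 0.249) = (23.5, 26.5). Then cos ∠ETK = TE·TK / (|TE||TK|), giving 50.3°.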